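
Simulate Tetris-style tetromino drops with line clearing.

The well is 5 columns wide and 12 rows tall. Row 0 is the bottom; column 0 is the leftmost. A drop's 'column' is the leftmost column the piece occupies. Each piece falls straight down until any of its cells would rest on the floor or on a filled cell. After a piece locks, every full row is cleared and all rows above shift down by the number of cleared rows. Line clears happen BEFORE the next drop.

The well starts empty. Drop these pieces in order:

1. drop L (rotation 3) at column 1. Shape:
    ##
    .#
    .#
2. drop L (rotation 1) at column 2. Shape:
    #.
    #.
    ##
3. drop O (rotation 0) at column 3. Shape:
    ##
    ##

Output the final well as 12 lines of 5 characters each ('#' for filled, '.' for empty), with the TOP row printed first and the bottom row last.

Answer: .....
.....
.....
.....
.....
.....
..###
..###
..##.
.##..
..#..
..#..

Derivation:
Drop 1: L rot3 at col 1 lands with bottom-row=0; cleared 0 line(s) (total 0); column heights now [0 3 3 0 0], max=3
Drop 2: L rot1 at col 2 lands with bottom-row=3; cleared 0 line(s) (total 0); column heights now [0 3 6 4 0], max=6
Drop 3: O rot0 at col 3 lands with bottom-row=4; cleared 0 line(s) (total 0); column heights now [0 3 6 6 6], max=6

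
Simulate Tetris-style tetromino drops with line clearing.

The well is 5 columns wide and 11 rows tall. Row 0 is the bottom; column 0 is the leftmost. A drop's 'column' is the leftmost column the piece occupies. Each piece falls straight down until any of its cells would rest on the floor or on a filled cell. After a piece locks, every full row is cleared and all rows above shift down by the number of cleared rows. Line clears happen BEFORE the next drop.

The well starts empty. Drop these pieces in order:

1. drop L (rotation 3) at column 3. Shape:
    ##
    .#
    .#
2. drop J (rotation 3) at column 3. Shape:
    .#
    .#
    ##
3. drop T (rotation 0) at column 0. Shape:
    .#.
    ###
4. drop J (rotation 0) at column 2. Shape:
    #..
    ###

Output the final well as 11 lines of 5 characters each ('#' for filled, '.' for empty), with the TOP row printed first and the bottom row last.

Answer: .....
.....
.....
..#..
..###
....#
....#
...##
...##
.#..#
###.#

Derivation:
Drop 1: L rot3 at col 3 lands with bottom-row=0; cleared 0 line(s) (total 0); column heights now [0 0 0 3 3], max=3
Drop 2: J rot3 at col 3 lands with bottom-row=3; cleared 0 line(s) (total 0); column heights now [0 0 0 4 6], max=6
Drop 3: T rot0 at col 0 lands with bottom-row=0; cleared 0 line(s) (total 0); column heights now [1 2 1 4 6], max=6
Drop 4: J rot0 at col 2 lands with bottom-row=6; cleared 0 line(s) (total 0); column heights now [1 2 8 7 7], max=8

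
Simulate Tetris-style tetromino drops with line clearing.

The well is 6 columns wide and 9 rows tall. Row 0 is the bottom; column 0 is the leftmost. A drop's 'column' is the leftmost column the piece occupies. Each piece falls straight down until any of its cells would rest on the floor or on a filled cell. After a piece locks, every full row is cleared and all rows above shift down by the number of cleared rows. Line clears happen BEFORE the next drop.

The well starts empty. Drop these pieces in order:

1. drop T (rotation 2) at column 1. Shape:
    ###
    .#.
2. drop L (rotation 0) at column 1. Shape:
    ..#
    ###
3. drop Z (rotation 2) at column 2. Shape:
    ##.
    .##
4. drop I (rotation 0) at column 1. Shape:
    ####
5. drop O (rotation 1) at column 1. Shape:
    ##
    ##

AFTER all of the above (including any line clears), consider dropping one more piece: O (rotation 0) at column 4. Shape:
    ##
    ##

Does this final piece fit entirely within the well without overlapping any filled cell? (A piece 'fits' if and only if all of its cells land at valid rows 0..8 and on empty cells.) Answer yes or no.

Answer: yes

Derivation:
Drop 1: T rot2 at col 1 lands with bottom-row=0; cleared 0 line(s) (total 0); column heights now [0 2 2 2 0 0], max=2
Drop 2: L rot0 at col 1 lands with bottom-row=2; cleared 0 line(s) (total 0); column heights now [0 3 3 4 0 0], max=4
Drop 3: Z rot2 at col 2 lands with bottom-row=4; cleared 0 line(s) (total 0); column heights now [0 3 6 6 5 0], max=6
Drop 4: I rot0 at col 1 lands with bottom-row=6; cleared 0 line(s) (total 0); column heights now [0 7 7 7 7 0], max=7
Drop 5: O rot1 at col 1 lands with bottom-row=7; cleared 0 line(s) (total 0); column heights now [0 9 9 7 7 0], max=9
Test piece O rot0 at col 4 (width 2): heights before test = [0 9 9 7 7 0]; fits = True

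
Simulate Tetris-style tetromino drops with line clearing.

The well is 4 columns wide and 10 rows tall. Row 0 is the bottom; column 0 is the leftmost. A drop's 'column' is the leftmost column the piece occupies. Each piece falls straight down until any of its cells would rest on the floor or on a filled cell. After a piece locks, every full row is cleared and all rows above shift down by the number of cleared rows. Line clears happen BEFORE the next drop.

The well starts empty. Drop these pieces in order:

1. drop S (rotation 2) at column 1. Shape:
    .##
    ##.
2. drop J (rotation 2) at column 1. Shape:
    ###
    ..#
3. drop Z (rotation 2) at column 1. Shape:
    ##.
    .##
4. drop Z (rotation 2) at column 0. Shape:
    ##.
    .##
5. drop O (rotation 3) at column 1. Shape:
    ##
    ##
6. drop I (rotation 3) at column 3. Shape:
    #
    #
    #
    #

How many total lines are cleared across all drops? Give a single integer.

Drop 1: S rot2 at col 1 lands with bottom-row=0; cleared 0 line(s) (total 0); column heights now [0 1 2 2], max=2
Drop 2: J rot2 at col 1 lands with bottom-row=2; cleared 0 line(s) (total 0); column heights now [0 4 4 4], max=4
Drop 3: Z rot2 at col 1 lands with bottom-row=4; cleared 0 line(s) (total 0); column heights now [0 6 6 5], max=6
Drop 4: Z rot2 at col 0 lands with bottom-row=6; cleared 0 line(s) (total 0); column heights now [8 8 7 5], max=8
Drop 5: O rot3 at col 1 lands with bottom-row=8; cleared 0 line(s) (total 0); column heights now [8 10 10 5], max=10
Drop 6: I rot3 at col 3 lands with bottom-row=5; cleared 0 line(s) (total 0); column heights now [8 10 10 9], max=10

Answer: 0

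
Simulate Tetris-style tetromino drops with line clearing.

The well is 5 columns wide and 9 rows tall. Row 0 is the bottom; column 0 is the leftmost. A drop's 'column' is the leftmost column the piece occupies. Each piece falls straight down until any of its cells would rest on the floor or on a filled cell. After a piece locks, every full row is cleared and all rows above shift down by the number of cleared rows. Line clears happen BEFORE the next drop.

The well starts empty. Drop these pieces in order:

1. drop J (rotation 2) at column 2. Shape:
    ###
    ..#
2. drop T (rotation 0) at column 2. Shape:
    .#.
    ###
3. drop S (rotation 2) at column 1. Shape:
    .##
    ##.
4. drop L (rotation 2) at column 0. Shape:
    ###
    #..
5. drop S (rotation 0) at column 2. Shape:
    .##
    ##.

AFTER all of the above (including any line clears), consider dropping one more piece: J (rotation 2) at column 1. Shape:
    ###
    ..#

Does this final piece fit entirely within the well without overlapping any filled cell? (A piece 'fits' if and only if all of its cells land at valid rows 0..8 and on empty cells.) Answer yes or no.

Drop 1: J rot2 at col 2 lands with bottom-row=0; cleared 0 line(s) (total 0); column heights now [0 0 2 2 2], max=2
Drop 2: T rot0 at col 2 lands with bottom-row=2; cleared 0 line(s) (total 0); column heights now [0 0 3 4 3], max=4
Drop 3: S rot2 at col 1 lands with bottom-row=3; cleared 0 line(s) (total 0); column heights now [0 4 5 5 3], max=5
Drop 4: L rot2 at col 0 lands with bottom-row=4; cleared 0 line(s) (total 0); column heights now [6 6 6 5 3], max=6
Drop 5: S rot0 at col 2 lands with bottom-row=6; cleared 0 line(s) (total 0); column heights now [6 6 7 8 8], max=8
Test piece J rot2 at col 1 (width 3): heights before test = [6 6 7 8 8]; fits = False

Answer: no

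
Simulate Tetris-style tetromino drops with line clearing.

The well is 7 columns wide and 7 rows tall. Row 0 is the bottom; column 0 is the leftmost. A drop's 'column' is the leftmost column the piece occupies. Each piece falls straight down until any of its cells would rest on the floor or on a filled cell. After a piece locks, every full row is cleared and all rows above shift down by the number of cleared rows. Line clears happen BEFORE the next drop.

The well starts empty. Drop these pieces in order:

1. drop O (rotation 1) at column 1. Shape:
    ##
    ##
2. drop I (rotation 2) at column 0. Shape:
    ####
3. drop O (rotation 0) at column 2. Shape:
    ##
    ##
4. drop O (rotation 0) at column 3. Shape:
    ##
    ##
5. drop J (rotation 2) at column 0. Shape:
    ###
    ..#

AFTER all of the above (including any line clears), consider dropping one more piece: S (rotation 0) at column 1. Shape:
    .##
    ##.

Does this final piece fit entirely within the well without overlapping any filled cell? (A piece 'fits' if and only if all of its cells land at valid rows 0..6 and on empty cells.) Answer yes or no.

Drop 1: O rot1 at col 1 lands with bottom-row=0; cleared 0 line(s) (total 0); column heights now [0 2 2 0 0 0 0], max=2
Drop 2: I rot2 at col 0 lands with bottom-row=2; cleared 0 line(s) (total 0); column heights now [3 3 3 3 0 0 0], max=3
Drop 3: O rot0 at col 2 lands with bottom-row=3; cleared 0 line(s) (total 0); column heights now [3 3 5 5 0 0 0], max=5
Drop 4: O rot0 at col 3 lands with bottom-row=5; cleared 0 line(s) (total 0); column heights now [3 3 5 7 7 0 0], max=7
Drop 5: J rot2 at col 0 lands with bottom-row=5; cleared 0 line(s) (total 0); column heights now [7 7 7 7 7 0 0], max=7
Test piece S rot0 at col 1 (width 3): heights before test = [7 7 7 7 7 0 0]; fits = False

Answer: no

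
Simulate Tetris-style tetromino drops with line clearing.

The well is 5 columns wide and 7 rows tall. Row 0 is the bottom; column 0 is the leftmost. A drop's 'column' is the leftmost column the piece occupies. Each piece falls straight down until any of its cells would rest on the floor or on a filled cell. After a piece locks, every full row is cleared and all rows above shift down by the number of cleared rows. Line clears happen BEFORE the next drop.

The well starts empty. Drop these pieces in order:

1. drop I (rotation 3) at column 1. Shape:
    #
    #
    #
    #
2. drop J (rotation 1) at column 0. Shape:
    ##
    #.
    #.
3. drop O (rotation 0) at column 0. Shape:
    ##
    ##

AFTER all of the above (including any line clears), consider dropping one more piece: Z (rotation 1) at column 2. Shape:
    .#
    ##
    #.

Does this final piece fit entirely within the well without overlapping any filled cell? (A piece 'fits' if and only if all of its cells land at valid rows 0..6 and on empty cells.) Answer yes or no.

Answer: yes

Derivation:
Drop 1: I rot3 at col 1 lands with bottom-row=0; cleared 0 line(s) (total 0); column heights now [0 4 0 0 0], max=4
Drop 2: J rot1 at col 0 lands with bottom-row=2; cleared 0 line(s) (total 0); column heights now [5 5 0 0 0], max=5
Drop 3: O rot0 at col 0 lands with bottom-row=5; cleared 0 line(s) (total 0); column heights now [7 7 0 0 0], max=7
Test piece Z rot1 at col 2 (width 2): heights before test = [7 7 0 0 0]; fits = True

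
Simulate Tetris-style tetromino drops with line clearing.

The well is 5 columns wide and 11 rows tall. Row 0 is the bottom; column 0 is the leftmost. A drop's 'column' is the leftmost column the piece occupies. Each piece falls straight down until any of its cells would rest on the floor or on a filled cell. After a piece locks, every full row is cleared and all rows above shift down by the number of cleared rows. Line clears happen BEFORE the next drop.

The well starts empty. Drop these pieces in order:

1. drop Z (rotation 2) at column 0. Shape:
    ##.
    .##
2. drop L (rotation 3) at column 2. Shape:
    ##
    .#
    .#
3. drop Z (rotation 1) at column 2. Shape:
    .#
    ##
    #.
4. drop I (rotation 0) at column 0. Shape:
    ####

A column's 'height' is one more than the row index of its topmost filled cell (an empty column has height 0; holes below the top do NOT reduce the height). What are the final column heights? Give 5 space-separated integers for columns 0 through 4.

Answer: 7 7 7 7 0

Derivation:
Drop 1: Z rot2 at col 0 lands with bottom-row=0; cleared 0 line(s) (total 0); column heights now [2 2 1 0 0], max=2
Drop 2: L rot3 at col 2 lands with bottom-row=0; cleared 0 line(s) (total 0); column heights now [2 2 3 3 0], max=3
Drop 3: Z rot1 at col 2 lands with bottom-row=3; cleared 0 line(s) (total 0); column heights now [2 2 5 6 0], max=6
Drop 4: I rot0 at col 0 lands with bottom-row=6; cleared 0 line(s) (total 0); column heights now [7 7 7 7 0], max=7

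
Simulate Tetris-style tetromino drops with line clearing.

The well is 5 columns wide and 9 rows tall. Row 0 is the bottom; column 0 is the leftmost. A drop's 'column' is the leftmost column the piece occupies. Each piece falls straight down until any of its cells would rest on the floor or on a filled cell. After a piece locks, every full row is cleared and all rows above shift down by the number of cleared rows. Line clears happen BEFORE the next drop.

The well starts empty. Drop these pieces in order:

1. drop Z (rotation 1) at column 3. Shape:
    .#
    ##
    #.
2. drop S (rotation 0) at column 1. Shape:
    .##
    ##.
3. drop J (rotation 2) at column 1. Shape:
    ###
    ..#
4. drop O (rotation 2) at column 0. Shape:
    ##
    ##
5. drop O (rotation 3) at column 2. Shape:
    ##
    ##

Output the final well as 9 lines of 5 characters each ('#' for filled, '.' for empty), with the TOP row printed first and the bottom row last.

Answer: .....
.....
####.
####.
.###.
...#.
..###
.####
...#.

Derivation:
Drop 1: Z rot1 at col 3 lands with bottom-row=0; cleared 0 line(s) (total 0); column heights now [0 0 0 2 3], max=3
Drop 2: S rot0 at col 1 lands with bottom-row=1; cleared 0 line(s) (total 0); column heights now [0 2 3 3 3], max=3
Drop 3: J rot2 at col 1 lands with bottom-row=3; cleared 0 line(s) (total 0); column heights now [0 5 5 5 3], max=5
Drop 4: O rot2 at col 0 lands with bottom-row=5; cleared 0 line(s) (total 0); column heights now [7 7 5 5 3], max=7
Drop 5: O rot3 at col 2 lands with bottom-row=5; cleared 0 line(s) (total 0); column heights now [7 7 7 7 3], max=7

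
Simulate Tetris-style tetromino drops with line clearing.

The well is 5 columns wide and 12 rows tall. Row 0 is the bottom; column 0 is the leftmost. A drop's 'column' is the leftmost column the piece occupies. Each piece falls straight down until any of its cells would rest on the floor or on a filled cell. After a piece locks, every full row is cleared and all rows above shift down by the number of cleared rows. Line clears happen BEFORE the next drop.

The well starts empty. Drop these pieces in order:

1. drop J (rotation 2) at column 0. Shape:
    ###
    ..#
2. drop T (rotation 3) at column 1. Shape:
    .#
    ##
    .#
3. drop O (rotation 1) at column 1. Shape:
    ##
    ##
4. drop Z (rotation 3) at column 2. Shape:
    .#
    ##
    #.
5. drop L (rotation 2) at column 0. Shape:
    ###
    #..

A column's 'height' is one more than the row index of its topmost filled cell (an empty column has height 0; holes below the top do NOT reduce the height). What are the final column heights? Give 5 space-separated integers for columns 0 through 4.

Drop 1: J rot2 at col 0 lands with bottom-row=0; cleared 0 line(s) (total 0); column heights now [2 2 2 0 0], max=2
Drop 2: T rot3 at col 1 lands with bottom-row=2; cleared 0 line(s) (total 0); column heights now [2 4 5 0 0], max=5
Drop 3: O rot1 at col 1 lands with bottom-row=5; cleared 0 line(s) (total 0); column heights now [2 7 7 0 0], max=7
Drop 4: Z rot3 at col 2 lands with bottom-row=7; cleared 0 line(s) (total 0); column heights now [2 7 9 10 0], max=10
Drop 5: L rot2 at col 0 lands with bottom-row=8; cleared 0 line(s) (total 0); column heights now [10 10 10 10 0], max=10

Answer: 10 10 10 10 0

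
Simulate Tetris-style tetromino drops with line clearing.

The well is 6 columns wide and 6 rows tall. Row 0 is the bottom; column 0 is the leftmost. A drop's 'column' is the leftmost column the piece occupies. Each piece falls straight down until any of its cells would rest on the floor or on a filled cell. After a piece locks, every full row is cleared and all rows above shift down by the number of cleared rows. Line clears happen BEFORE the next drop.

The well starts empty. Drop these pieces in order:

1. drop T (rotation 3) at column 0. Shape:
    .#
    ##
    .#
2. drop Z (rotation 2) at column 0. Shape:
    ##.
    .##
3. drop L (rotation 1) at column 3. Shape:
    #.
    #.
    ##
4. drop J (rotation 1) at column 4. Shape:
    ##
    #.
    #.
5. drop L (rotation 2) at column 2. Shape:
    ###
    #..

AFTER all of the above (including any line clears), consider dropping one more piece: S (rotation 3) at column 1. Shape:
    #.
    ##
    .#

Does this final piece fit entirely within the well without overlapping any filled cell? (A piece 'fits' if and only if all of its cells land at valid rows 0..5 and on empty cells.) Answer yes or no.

Answer: no

Derivation:
Drop 1: T rot3 at col 0 lands with bottom-row=0; cleared 0 line(s) (total 0); column heights now [2 3 0 0 0 0], max=3
Drop 2: Z rot2 at col 0 lands with bottom-row=3; cleared 0 line(s) (total 0); column heights now [5 5 4 0 0 0], max=5
Drop 3: L rot1 at col 3 lands with bottom-row=0; cleared 0 line(s) (total 0); column heights now [5 5 4 3 1 0], max=5
Drop 4: J rot1 at col 4 lands with bottom-row=1; cleared 0 line(s) (total 0); column heights now [5 5 4 3 4 4], max=5
Drop 5: L rot2 at col 2 lands with bottom-row=4; cleared 0 line(s) (total 0); column heights now [5 5 6 6 6 4], max=6
Test piece S rot3 at col 1 (width 2): heights before test = [5 5 6 6 6 4]; fits = False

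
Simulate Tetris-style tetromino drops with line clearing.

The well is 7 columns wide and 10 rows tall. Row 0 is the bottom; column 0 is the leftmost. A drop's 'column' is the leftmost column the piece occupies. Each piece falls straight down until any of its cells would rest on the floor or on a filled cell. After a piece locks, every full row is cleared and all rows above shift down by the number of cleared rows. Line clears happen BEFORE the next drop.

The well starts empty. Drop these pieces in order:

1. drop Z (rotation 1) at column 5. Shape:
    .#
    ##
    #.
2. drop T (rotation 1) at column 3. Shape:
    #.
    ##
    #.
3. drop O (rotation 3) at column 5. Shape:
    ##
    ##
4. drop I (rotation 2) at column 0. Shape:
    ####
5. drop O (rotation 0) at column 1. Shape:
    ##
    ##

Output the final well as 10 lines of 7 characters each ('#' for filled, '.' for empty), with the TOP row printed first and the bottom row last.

Drop 1: Z rot1 at col 5 lands with bottom-row=0; cleared 0 line(s) (total 0); column heights now [0 0 0 0 0 2 3], max=3
Drop 2: T rot1 at col 3 lands with bottom-row=0; cleared 0 line(s) (total 0); column heights now [0 0 0 3 2 2 3], max=3
Drop 3: O rot3 at col 5 lands with bottom-row=3; cleared 0 line(s) (total 0); column heights now [0 0 0 3 2 5 5], max=5
Drop 4: I rot2 at col 0 lands with bottom-row=3; cleared 0 line(s) (total 0); column heights now [4 4 4 4 2 5 5], max=5
Drop 5: O rot0 at col 1 lands with bottom-row=4; cleared 0 line(s) (total 0); column heights now [4 6 6 4 2 5 5], max=6

Answer: .......
.......
.......
.......
.##....
.##..##
####.##
...#..#
...####
...#.#.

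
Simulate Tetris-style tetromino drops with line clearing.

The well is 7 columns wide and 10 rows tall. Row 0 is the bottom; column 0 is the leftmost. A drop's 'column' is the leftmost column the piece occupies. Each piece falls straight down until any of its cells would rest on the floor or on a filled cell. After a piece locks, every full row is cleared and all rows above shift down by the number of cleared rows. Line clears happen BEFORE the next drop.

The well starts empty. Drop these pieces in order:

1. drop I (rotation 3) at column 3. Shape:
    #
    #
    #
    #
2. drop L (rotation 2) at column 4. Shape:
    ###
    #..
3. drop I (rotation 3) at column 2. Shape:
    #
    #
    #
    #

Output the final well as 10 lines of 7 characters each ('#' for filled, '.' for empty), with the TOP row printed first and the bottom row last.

Drop 1: I rot3 at col 3 lands with bottom-row=0; cleared 0 line(s) (total 0); column heights now [0 0 0 4 0 0 0], max=4
Drop 2: L rot2 at col 4 lands with bottom-row=0; cleared 0 line(s) (total 0); column heights now [0 0 0 4 2 2 2], max=4
Drop 3: I rot3 at col 2 lands with bottom-row=0; cleared 0 line(s) (total 0); column heights now [0 0 4 4 2 2 2], max=4

Answer: .......
.......
.......
.......
.......
.......
..##...
..##...
..#####
..###..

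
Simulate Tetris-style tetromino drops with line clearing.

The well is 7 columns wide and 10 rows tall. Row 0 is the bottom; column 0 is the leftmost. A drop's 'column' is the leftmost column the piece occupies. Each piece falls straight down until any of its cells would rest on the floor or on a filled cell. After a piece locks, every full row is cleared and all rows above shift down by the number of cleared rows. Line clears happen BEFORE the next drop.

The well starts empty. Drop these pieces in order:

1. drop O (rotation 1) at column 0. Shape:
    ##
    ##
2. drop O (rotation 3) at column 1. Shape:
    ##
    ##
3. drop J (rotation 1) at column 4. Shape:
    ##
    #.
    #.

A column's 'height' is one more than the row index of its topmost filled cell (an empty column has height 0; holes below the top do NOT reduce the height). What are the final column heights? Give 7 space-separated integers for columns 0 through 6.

Answer: 2 4 4 0 3 3 0

Derivation:
Drop 1: O rot1 at col 0 lands with bottom-row=0; cleared 0 line(s) (total 0); column heights now [2 2 0 0 0 0 0], max=2
Drop 2: O rot3 at col 1 lands with bottom-row=2; cleared 0 line(s) (total 0); column heights now [2 4 4 0 0 0 0], max=4
Drop 3: J rot1 at col 4 lands with bottom-row=0; cleared 0 line(s) (total 0); column heights now [2 4 4 0 3 3 0], max=4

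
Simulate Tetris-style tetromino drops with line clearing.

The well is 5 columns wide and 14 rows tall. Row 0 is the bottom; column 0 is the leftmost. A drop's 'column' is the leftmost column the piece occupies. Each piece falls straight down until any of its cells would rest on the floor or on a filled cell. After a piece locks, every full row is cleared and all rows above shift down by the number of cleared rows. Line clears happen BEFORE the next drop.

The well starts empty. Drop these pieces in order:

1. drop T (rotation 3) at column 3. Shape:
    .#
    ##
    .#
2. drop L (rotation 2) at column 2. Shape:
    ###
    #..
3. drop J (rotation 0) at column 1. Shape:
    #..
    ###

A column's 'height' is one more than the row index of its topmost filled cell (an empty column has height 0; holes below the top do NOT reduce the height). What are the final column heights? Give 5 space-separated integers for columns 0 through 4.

Drop 1: T rot3 at col 3 lands with bottom-row=0; cleared 0 line(s) (total 0); column heights now [0 0 0 2 3], max=3
Drop 2: L rot2 at col 2 lands with bottom-row=2; cleared 0 line(s) (total 0); column heights now [0 0 4 4 4], max=4
Drop 3: J rot0 at col 1 lands with bottom-row=4; cleared 0 line(s) (total 0); column heights now [0 6 5 5 4], max=6

Answer: 0 6 5 5 4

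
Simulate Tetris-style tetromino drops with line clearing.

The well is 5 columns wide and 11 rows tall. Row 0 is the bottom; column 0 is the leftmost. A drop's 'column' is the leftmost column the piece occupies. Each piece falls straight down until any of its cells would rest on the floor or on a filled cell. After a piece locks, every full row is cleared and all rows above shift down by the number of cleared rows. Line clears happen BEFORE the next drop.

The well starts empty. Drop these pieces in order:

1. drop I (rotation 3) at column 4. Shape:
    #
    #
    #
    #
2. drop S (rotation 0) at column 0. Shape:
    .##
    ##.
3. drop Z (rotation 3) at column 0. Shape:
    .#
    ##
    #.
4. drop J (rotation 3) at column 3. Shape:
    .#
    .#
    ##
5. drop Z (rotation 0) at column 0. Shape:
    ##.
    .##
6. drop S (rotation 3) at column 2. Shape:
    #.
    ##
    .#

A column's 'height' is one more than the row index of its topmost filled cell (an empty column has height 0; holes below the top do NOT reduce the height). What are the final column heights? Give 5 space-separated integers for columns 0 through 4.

Drop 1: I rot3 at col 4 lands with bottom-row=0; cleared 0 line(s) (total 0); column heights now [0 0 0 0 4], max=4
Drop 2: S rot0 at col 0 lands with bottom-row=0; cleared 0 line(s) (total 0); column heights now [1 2 2 0 4], max=4
Drop 3: Z rot3 at col 0 lands with bottom-row=1; cleared 0 line(s) (total 0); column heights now [3 4 2 0 4], max=4
Drop 4: J rot3 at col 3 lands with bottom-row=4; cleared 0 line(s) (total 0); column heights now [3 4 2 5 7], max=7
Drop 5: Z rot0 at col 0 lands with bottom-row=4; cleared 0 line(s) (total 0); column heights now [6 6 5 5 7], max=7
Drop 6: S rot3 at col 2 lands with bottom-row=5; cleared 0 line(s) (total 0); column heights now [6 6 8 7 7], max=8

Answer: 6 6 8 7 7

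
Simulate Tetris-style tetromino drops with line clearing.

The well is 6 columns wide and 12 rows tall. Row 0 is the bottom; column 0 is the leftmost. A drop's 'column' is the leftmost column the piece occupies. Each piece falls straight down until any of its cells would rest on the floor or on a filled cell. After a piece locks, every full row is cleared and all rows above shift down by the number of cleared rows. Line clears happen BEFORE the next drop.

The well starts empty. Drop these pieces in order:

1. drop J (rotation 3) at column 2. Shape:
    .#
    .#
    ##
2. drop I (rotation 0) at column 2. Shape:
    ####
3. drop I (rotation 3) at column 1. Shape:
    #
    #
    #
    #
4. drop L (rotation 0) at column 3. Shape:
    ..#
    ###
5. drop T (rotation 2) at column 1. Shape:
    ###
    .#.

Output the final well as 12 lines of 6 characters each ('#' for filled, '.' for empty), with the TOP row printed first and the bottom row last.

Answer: ......
......
......
......
......
......
.###.#
..####
.#####
.#.#..
.#.#..
.###..

Derivation:
Drop 1: J rot3 at col 2 lands with bottom-row=0; cleared 0 line(s) (total 0); column heights now [0 0 1 3 0 0], max=3
Drop 2: I rot0 at col 2 lands with bottom-row=3; cleared 0 line(s) (total 0); column heights now [0 0 4 4 4 4], max=4
Drop 3: I rot3 at col 1 lands with bottom-row=0; cleared 0 line(s) (total 0); column heights now [0 4 4 4 4 4], max=4
Drop 4: L rot0 at col 3 lands with bottom-row=4; cleared 0 line(s) (total 0); column heights now [0 4 4 5 5 6], max=6
Drop 5: T rot2 at col 1 lands with bottom-row=4; cleared 0 line(s) (total 0); column heights now [0 6 6 6 5 6], max=6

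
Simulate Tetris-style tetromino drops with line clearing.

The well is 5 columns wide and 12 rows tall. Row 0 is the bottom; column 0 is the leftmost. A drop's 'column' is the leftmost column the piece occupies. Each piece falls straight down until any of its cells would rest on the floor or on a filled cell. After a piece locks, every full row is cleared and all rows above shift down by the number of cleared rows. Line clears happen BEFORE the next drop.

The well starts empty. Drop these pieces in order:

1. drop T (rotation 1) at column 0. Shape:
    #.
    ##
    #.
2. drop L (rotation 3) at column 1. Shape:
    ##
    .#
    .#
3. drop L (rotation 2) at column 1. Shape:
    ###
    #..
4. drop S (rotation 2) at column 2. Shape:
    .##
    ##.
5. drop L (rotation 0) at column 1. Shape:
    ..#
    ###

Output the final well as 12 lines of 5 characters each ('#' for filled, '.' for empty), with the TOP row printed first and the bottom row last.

Answer: .....
.....
.....
...#.
.###.
...##
..##.
.###.
.#...
###..
###..
#.#..

Derivation:
Drop 1: T rot1 at col 0 lands with bottom-row=0; cleared 0 line(s) (total 0); column heights now [3 2 0 0 0], max=3
Drop 2: L rot3 at col 1 lands with bottom-row=0; cleared 0 line(s) (total 0); column heights now [3 3 3 0 0], max=3
Drop 3: L rot2 at col 1 lands with bottom-row=3; cleared 0 line(s) (total 0); column heights now [3 5 5 5 0], max=5
Drop 4: S rot2 at col 2 lands with bottom-row=5; cleared 0 line(s) (total 0); column heights now [3 5 6 7 7], max=7
Drop 5: L rot0 at col 1 lands with bottom-row=7; cleared 0 line(s) (total 0); column heights now [3 8 8 9 7], max=9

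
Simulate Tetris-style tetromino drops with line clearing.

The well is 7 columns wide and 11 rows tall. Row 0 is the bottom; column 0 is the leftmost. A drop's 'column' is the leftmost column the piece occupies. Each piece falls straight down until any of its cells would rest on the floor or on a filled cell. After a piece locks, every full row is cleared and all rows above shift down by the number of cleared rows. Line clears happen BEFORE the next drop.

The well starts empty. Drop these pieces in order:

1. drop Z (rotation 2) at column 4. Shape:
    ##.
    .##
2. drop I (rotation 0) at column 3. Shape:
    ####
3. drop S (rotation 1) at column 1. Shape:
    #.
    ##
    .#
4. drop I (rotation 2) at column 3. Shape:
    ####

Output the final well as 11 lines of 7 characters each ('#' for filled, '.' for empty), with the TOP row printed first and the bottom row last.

Drop 1: Z rot2 at col 4 lands with bottom-row=0; cleared 0 line(s) (total 0); column heights now [0 0 0 0 2 2 1], max=2
Drop 2: I rot0 at col 3 lands with bottom-row=2; cleared 0 line(s) (total 0); column heights now [0 0 0 3 3 3 3], max=3
Drop 3: S rot1 at col 1 lands with bottom-row=0; cleared 0 line(s) (total 0); column heights now [0 3 2 3 3 3 3], max=3
Drop 4: I rot2 at col 3 lands with bottom-row=3; cleared 0 line(s) (total 0); column heights now [0 3 2 4 4 4 4], max=4

Answer: .......
.......
.......
.......
.......
.......
.......
...####
.#.####
.##.##.
..#..##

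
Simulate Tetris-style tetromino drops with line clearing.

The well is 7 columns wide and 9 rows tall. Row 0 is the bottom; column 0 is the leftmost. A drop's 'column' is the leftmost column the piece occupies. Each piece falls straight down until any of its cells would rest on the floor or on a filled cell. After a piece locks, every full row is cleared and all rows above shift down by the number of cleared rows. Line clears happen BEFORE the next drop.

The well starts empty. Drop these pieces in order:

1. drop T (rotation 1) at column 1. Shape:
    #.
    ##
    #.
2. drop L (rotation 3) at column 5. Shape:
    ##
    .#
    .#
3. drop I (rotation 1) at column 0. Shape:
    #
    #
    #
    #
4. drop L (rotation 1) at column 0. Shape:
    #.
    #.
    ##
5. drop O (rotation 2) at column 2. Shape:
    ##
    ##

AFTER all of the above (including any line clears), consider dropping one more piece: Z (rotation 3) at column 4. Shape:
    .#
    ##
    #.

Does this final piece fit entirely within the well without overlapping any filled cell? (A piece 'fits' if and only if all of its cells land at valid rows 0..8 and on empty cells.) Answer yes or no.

Drop 1: T rot1 at col 1 lands with bottom-row=0; cleared 0 line(s) (total 0); column heights now [0 3 2 0 0 0 0], max=3
Drop 2: L rot3 at col 5 lands with bottom-row=0; cleared 0 line(s) (total 0); column heights now [0 3 2 0 0 3 3], max=3
Drop 3: I rot1 at col 0 lands with bottom-row=0; cleared 0 line(s) (total 0); column heights now [4 3 2 0 0 3 3], max=4
Drop 4: L rot1 at col 0 lands with bottom-row=4; cleared 0 line(s) (total 0); column heights now [7 5 2 0 0 3 3], max=7
Drop 5: O rot2 at col 2 lands with bottom-row=2; cleared 0 line(s) (total 0); column heights now [7 5 4 4 0 3 3], max=7
Test piece Z rot3 at col 4 (width 2): heights before test = [7 5 4 4 0 3 3]; fits = True

Answer: yes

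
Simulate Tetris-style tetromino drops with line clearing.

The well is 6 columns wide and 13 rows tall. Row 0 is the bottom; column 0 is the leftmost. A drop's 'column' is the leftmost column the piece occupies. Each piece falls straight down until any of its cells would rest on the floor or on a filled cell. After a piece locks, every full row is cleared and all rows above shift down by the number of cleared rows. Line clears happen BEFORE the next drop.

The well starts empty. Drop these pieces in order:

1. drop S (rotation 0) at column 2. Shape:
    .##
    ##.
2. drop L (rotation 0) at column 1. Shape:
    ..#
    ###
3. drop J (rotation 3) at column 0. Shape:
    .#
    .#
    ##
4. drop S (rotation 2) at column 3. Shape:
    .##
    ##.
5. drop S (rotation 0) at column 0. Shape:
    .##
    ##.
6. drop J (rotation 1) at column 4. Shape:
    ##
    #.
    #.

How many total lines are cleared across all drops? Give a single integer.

Drop 1: S rot0 at col 2 lands with bottom-row=0; cleared 0 line(s) (total 0); column heights now [0 0 1 2 2 0], max=2
Drop 2: L rot0 at col 1 lands with bottom-row=2; cleared 0 line(s) (total 0); column heights now [0 3 3 4 2 0], max=4
Drop 3: J rot3 at col 0 lands with bottom-row=3; cleared 0 line(s) (total 0); column heights now [4 6 3 4 2 0], max=6
Drop 4: S rot2 at col 3 lands with bottom-row=4; cleared 0 line(s) (total 0); column heights now [4 6 3 5 6 6], max=6
Drop 5: S rot0 at col 0 lands with bottom-row=6; cleared 0 line(s) (total 0); column heights now [7 8 8 5 6 6], max=8
Drop 6: J rot1 at col 4 lands with bottom-row=6; cleared 0 line(s) (total 0); column heights now [7 8 8 5 9 9], max=9

Answer: 0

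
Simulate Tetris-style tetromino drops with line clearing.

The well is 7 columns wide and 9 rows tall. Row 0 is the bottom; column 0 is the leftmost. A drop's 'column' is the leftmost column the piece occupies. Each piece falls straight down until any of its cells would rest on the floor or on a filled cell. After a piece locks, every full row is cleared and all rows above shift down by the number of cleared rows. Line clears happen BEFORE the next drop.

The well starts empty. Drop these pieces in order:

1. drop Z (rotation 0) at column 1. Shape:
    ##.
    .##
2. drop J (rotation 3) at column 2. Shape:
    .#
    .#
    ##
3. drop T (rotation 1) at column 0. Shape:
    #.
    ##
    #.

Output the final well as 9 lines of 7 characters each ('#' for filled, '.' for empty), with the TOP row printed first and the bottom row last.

Drop 1: Z rot0 at col 1 lands with bottom-row=0; cleared 0 line(s) (total 0); column heights now [0 2 2 1 0 0 0], max=2
Drop 2: J rot3 at col 2 lands with bottom-row=2; cleared 0 line(s) (total 0); column heights now [0 2 3 5 0 0 0], max=5
Drop 3: T rot1 at col 0 lands with bottom-row=1; cleared 0 line(s) (total 0); column heights now [4 3 3 5 0 0 0], max=5

Answer: .......
.......
.......
.......
...#...
#..#...
####...
###....
..##...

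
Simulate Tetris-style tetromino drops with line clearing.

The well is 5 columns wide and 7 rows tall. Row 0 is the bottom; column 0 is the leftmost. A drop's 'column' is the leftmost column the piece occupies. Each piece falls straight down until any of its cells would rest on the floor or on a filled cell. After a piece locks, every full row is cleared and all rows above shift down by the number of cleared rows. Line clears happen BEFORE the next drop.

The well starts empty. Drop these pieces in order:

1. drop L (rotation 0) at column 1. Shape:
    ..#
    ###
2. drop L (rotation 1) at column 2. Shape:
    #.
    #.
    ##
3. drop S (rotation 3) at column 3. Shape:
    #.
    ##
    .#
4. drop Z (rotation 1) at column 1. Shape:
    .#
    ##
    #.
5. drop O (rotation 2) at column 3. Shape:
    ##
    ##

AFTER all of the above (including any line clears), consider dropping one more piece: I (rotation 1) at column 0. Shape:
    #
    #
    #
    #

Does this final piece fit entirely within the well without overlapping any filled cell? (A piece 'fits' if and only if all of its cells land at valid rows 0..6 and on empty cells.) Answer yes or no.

Answer: yes

Derivation:
Drop 1: L rot0 at col 1 lands with bottom-row=0; cleared 0 line(s) (total 0); column heights now [0 1 1 2 0], max=2
Drop 2: L rot1 at col 2 lands with bottom-row=2; cleared 0 line(s) (total 0); column heights now [0 1 5 3 0], max=5
Drop 3: S rot3 at col 3 lands with bottom-row=2; cleared 0 line(s) (total 0); column heights now [0 1 5 5 4], max=5
Drop 4: Z rot1 at col 1 lands with bottom-row=4; cleared 0 line(s) (total 0); column heights now [0 6 7 5 4], max=7
Drop 5: O rot2 at col 3 lands with bottom-row=5; cleared 0 line(s) (total 0); column heights now [0 6 7 7 7], max=7
Test piece I rot1 at col 0 (width 1): heights before test = [0 6 7 7 7]; fits = True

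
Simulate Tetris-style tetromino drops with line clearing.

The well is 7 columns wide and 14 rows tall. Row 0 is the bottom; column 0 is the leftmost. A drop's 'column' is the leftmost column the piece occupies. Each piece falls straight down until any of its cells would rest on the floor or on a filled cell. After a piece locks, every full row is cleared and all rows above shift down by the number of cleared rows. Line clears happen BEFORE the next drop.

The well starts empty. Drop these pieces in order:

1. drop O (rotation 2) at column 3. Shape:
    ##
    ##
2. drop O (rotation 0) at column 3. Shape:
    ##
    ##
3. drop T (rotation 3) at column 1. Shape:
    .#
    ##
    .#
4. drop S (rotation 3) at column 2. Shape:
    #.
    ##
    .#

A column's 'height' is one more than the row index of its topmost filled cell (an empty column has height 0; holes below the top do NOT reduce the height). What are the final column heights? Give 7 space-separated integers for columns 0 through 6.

Answer: 0 2 7 6 4 0 0

Derivation:
Drop 1: O rot2 at col 3 lands with bottom-row=0; cleared 0 line(s) (total 0); column heights now [0 0 0 2 2 0 0], max=2
Drop 2: O rot0 at col 3 lands with bottom-row=2; cleared 0 line(s) (total 0); column heights now [0 0 0 4 4 0 0], max=4
Drop 3: T rot3 at col 1 lands with bottom-row=0; cleared 0 line(s) (total 0); column heights now [0 2 3 4 4 0 0], max=4
Drop 4: S rot3 at col 2 lands with bottom-row=4; cleared 0 line(s) (total 0); column heights now [0 2 7 6 4 0 0], max=7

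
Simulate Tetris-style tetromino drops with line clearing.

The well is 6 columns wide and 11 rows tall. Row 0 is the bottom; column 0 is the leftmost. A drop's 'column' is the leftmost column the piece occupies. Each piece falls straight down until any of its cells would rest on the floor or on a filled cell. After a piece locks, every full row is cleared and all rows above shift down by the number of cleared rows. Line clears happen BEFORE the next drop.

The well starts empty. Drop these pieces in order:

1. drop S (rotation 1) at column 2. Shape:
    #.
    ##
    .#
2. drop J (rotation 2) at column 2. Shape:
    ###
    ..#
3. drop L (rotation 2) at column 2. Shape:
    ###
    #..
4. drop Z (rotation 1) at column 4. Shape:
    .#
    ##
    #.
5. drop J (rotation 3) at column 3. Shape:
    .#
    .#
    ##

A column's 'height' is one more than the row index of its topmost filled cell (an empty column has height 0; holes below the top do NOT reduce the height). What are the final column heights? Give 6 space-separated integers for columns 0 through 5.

Answer: 0 0 6 9 11 9

Derivation:
Drop 1: S rot1 at col 2 lands with bottom-row=0; cleared 0 line(s) (total 0); column heights now [0 0 3 2 0 0], max=3
Drop 2: J rot2 at col 2 lands with bottom-row=2; cleared 0 line(s) (total 0); column heights now [0 0 4 4 4 0], max=4
Drop 3: L rot2 at col 2 lands with bottom-row=4; cleared 0 line(s) (total 0); column heights now [0 0 6 6 6 0], max=6
Drop 4: Z rot1 at col 4 lands with bottom-row=6; cleared 0 line(s) (total 0); column heights now [0 0 6 6 8 9], max=9
Drop 5: J rot3 at col 3 lands with bottom-row=8; cleared 0 line(s) (total 0); column heights now [0 0 6 9 11 9], max=11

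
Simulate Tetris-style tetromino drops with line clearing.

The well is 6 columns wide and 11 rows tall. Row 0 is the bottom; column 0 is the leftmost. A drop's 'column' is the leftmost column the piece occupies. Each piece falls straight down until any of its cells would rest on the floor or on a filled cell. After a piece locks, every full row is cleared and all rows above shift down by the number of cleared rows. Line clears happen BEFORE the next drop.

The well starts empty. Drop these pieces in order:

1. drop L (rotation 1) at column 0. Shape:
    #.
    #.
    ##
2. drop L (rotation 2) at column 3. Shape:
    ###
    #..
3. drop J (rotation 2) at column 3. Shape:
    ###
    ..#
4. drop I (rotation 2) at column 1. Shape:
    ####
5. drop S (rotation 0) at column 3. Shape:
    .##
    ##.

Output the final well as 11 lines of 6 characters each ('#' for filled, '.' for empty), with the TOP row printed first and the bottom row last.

Drop 1: L rot1 at col 0 lands with bottom-row=0; cleared 0 line(s) (total 0); column heights now [3 1 0 0 0 0], max=3
Drop 2: L rot2 at col 3 lands with bottom-row=0; cleared 0 line(s) (total 0); column heights now [3 1 0 2 2 2], max=3
Drop 3: J rot2 at col 3 lands with bottom-row=2; cleared 0 line(s) (total 0); column heights now [3 1 0 4 4 4], max=4
Drop 4: I rot2 at col 1 lands with bottom-row=4; cleared 0 line(s) (total 0); column heights now [3 5 5 5 5 4], max=5
Drop 5: S rot0 at col 3 lands with bottom-row=5; cleared 0 line(s) (total 0); column heights now [3 5 5 6 7 7], max=7

Answer: ......
......
......
......
....##
...##.
.####.
...###
#....#
#..###
##.#..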